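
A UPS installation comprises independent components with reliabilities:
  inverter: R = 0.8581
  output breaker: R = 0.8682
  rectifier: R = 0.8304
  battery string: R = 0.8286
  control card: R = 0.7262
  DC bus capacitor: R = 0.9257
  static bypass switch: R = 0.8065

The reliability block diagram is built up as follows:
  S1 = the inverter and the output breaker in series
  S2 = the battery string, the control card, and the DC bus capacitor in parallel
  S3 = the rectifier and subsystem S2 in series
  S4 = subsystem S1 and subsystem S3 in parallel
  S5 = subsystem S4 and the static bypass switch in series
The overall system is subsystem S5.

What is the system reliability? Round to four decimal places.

Series (inverter and output breaker): 0.858100 × 0.868200 = 0.745002
Parallel (battery string, control card, and DC bus capacitor): 1 − (1 − 0.828600)(1 − 0.726200)(1 − 0.925700) = 0.996513
Series (rectifier and [0.996513]): 0.830400 × 0.996513 = 0.827504
Parallel ([0.745002] and [0.827504]): 1 − (1 − 0.745002)(1 − 0.827504) = 0.956014
Series ([0.956014] and static bypass switch): 0.956014 × 0.806500 = 0.7710

0.7710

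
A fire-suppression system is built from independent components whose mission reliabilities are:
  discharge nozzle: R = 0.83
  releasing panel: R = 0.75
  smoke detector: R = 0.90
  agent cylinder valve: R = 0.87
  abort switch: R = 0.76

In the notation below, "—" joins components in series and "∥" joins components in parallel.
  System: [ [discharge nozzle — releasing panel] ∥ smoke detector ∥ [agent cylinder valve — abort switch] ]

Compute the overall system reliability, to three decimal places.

Series (discharge nozzle and releasing panel): 0.83000 × 0.75000 = 0.62250
Series (agent cylinder valve and abort switch): 0.87000 × 0.76000 = 0.66120
Parallel ([0.62250], smoke detector, and [0.66120]): 1 − (1 − 0.62250)(1 − 0.90000)(1 − 0.66120) = 0.987

0.987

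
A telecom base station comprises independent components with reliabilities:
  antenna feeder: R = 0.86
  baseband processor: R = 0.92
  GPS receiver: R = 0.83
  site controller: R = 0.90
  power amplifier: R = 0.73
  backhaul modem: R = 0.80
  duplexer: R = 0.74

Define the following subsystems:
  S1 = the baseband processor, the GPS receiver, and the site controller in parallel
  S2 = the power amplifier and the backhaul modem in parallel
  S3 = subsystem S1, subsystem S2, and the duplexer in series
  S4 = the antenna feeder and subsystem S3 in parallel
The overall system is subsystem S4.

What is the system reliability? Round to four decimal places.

0.9579

Parallel (baseband processor, GPS receiver, and site controller): 1 − (1 − 0.920000)(1 − 0.830000)(1 − 0.900000) = 0.998640
Parallel (power amplifier and backhaul modem): 1 − (1 − 0.730000)(1 − 0.800000) = 0.946000
Series ([0.998640], [0.946000], and duplexer): 0.998640 × 0.946000 × 0.740000 = 0.699088
Parallel (antenna feeder and [0.699088]): 1 − (1 − 0.860000)(1 − 0.699088) = 0.9579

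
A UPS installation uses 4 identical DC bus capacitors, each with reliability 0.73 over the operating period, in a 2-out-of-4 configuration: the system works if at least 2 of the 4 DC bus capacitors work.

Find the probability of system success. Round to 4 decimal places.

0.9372

R = Σ_{i=2}^{4} C(4,i) p^i (1−p)^{4−i} with p = 0.73
C(4,2)·0.73^2·0.27^2 = 0.233090
C(4,3)·0.73^3·0.27^1 = 0.420138
C(4,4)·0.73^4·0.27^0 = 0.283982
Sum = 0.9372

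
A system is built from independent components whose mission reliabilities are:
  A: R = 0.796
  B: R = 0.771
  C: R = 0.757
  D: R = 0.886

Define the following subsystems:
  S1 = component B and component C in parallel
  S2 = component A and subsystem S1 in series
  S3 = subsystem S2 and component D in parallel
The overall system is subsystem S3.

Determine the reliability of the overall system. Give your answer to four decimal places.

Parallel (B and C): 1 − (1 − 0.771000)(1 − 0.757000) = 0.944353
Series (A and [0.944353]): 0.796000 × 0.944353 = 0.751705
Parallel ([0.751705] and D): 1 − (1 − 0.751705)(1 − 0.886000) = 0.9717

0.9717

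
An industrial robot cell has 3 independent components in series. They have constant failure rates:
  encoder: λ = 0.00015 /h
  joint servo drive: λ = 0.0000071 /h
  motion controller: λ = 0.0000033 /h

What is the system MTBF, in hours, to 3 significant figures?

Series of exponential components: λ_sys = Σ λ_i
λ_sys = 0.00015 + 0.0000071 + 0.0000033 = 1.6040e-04 /h
MTBF = 1 / λ_sys = 6230 h

6230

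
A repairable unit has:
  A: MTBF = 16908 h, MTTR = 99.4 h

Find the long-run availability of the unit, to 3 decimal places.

A(A) = MTBF/(MTBF+MTTR) = 16908/(16908+99.4) = 0.994

0.994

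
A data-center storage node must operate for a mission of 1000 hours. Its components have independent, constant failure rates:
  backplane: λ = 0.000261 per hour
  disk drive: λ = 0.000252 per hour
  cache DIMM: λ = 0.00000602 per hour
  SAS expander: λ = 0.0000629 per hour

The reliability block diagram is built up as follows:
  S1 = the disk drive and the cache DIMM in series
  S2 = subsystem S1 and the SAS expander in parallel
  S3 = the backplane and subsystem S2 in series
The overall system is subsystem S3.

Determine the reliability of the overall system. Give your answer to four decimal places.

0.7596

R(backplane) = exp(−0.000261 × 1000) = 0.770281
R(disk drive) = exp(−0.000252 × 1000) = 0.777245
R(cache DIMM) = exp(−0.00000602 × 1000) = 0.993998
R(SAS expander) = exp(−0.0000629 × 1000) = 0.939037
Series (disk drive and cache DIMM): 0.777245 × 0.993998 = 0.772580
Parallel ([0.772580] and SAS expander): 1 − (1 − 0.772580)(1 − 0.939037) = 0.986136
Series (backplane and [0.986136]): 0.770281 × 0.986136 = 0.7596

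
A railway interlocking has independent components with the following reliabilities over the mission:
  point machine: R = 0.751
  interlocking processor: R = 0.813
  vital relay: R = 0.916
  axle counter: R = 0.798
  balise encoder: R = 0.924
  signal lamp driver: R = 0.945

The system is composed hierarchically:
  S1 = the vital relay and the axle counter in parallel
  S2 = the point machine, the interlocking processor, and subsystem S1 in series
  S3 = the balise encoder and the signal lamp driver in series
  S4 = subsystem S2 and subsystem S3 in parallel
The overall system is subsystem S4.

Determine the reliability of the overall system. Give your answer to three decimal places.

Parallel (vital relay and axle counter): 1 − (1 − 0.91600)(1 − 0.79800) = 0.98303
Series (point machine, interlocking processor, and [0.98303]): 0.75100 × 0.81300 × 0.98303 = 0.60020
Series (balise encoder and signal lamp driver): 0.92400 × 0.94500 = 0.87318
Parallel ([0.60020] and [0.87318]): 1 − (1 − 0.60020)(1 − 0.87318) = 0.949

0.949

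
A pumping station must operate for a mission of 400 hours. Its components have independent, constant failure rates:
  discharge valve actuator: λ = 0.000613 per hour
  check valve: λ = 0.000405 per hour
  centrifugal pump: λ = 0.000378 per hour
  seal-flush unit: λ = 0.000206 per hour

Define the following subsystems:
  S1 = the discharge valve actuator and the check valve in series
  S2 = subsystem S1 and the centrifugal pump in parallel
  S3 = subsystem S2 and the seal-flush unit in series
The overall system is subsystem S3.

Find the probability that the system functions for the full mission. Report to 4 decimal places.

R(discharge valve actuator) = exp(−0.000613 × 400) = 0.782548
R(check valve) = exp(−0.000405 × 400) = 0.850441
R(centrifugal pump) = exp(−0.000378 × 400) = 0.859676
R(seal-flush unit) = exp(−0.000206 × 400) = 0.920904
Series (discharge valve actuator and check valve): 0.782548 × 0.850441 = 0.665511
Parallel ([0.665511] and centrifugal pump): 1 − (1 − 0.665511)(1 − 0.859676) = 0.953063
Series ([0.953063] and seal-flush unit): 0.953063 × 0.920904 = 0.8777

0.8777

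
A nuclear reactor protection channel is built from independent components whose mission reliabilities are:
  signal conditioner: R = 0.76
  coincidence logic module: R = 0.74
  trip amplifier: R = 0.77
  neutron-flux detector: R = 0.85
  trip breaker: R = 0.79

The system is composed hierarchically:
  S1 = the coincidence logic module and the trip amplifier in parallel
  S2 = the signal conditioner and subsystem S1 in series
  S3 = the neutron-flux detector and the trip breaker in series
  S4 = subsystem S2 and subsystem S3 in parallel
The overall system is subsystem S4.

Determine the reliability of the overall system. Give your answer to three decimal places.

Parallel (coincidence logic module and trip amplifier): 1 − (1 − 0.74000)(1 − 0.77000) = 0.94020
Series (signal conditioner and [0.94020]): 0.76000 × 0.94020 = 0.71455
Series (neutron-flux detector and trip breaker): 0.85000 × 0.79000 = 0.67150
Parallel ([0.71455] and [0.67150]): 1 − (1 − 0.71455)(1 − 0.67150) = 0.906

0.906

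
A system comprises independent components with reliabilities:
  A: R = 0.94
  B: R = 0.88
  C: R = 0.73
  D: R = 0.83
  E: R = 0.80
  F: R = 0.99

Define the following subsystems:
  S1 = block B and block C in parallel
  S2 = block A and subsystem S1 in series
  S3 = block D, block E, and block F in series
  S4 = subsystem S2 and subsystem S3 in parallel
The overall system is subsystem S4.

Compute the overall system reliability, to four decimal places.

0.9690

Parallel (B and C): 1 − (1 − 0.880000)(1 − 0.730000) = 0.967600
Series (A and [0.967600]): 0.940000 × 0.967600 = 0.909544
Series (D, E, and F): 0.830000 × 0.800000 × 0.990000 = 0.657360
Parallel ([0.909544] and [0.657360]): 1 − (1 − 0.909544)(1 − 0.657360) = 0.9690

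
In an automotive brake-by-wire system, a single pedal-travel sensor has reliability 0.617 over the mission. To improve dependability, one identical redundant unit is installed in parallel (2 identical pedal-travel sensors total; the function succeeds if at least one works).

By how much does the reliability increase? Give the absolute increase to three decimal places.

0.236

R_before = 0.617
R_after = 1 − (1 − 0.617)^2 = 0.853
ΔR = 0.853 − 0.617 = 0.236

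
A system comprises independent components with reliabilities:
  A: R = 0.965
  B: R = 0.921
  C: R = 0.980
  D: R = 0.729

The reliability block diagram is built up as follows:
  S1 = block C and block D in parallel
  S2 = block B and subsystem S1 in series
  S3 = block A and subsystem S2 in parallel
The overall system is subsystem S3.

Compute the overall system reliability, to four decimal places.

0.9971

Parallel (C and D): 1 − (1 − 0.980000)(1 − 0.729000) = 0.994580
Series (B and [0.994580]): 0.921000 × 0.994580 = 0.916008
Parallel (A and [0.916008]): 1 − (1 − 0.965000)(1 − 0.916008) = 0.9971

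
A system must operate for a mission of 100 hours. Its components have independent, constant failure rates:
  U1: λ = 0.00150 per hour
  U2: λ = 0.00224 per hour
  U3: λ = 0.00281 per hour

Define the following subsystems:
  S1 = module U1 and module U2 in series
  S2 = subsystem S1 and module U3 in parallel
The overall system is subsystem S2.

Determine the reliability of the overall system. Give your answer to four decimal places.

R(U1) = exp(−0.00150 × 100) = 0.860708
R(U2) = exp(−0.00224 × 100) = 0.799315
R(U3) = exp(−0.00281 × 100) = 0.755028
Series (U1 and U2): 0.860708 × 0.799315 = 0.687977
Parallel ([0.687977] and U3): 1 − (1 − 0.687977)(1 − 0.755028) = 0.9236

0.9236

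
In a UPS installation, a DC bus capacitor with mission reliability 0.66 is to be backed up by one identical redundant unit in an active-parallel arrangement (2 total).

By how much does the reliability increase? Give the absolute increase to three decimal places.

R_before = 0.66
R_after = 1 − (1 − 0.66)^2 = 0.884
ΔR = 0.884 − 0.66 = 0.224

0.224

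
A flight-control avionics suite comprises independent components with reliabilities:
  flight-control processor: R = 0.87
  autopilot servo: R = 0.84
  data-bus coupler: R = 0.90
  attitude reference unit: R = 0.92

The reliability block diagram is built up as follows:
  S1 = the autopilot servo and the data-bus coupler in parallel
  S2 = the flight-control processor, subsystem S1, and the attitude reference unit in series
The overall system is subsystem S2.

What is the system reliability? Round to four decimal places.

0.7876

Parallel (autopilot servo and data-bus coupler): 1 − (1 − 0.840000)(1 − 0.900000) = 0.984000
Series (flight-control processor, [0.984000], and attitude reference unit): 0.870000 × 0.984000 × 0.920000 = 0.7876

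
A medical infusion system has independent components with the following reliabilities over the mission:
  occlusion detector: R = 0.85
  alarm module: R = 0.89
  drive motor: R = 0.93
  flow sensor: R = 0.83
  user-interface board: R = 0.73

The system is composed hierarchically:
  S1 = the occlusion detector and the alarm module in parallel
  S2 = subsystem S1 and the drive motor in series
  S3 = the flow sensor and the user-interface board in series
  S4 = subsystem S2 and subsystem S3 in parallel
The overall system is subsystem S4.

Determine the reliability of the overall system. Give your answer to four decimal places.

0.9664

Parallel (occlusion detector and alarm module): 1 − (1 − 0.850000)(1 − 0.890000) = 0.983500
Series ([0.983500] and drive motor): 0.983500 × 0.930000 = 0.914655
Series (flow sensor and user-interface board): 0.830000 × 0.730000 = 0.605900
Parallel ([0.914655] and [0.605900]): 1 − (1 − 0.914655)(1 − 0.605900) = 0.9664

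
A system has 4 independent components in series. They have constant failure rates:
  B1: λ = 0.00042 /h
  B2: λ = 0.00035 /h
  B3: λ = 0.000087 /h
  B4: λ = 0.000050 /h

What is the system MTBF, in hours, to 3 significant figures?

1100

Series of exponential components: λ_sys = Σ λ_i
λ_sys = 0.00042 + 0.00035 + 0.000087 + 0.000050 = 9.0700e-04 /h
MTBF = 1 / λ_sys = 1100 h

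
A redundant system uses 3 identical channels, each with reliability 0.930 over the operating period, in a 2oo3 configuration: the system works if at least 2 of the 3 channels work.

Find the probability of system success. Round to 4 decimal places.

0.9860

R = Σ_{i=2}^{3} C(3,i) p^i (1−p)^{3−i} with p = 0.930
C(3,2)·0.930^2·0.070^1 = 0.181629
C(3,3)·0.930^3·0.070^0 = 0.804357
Sum = 0.9860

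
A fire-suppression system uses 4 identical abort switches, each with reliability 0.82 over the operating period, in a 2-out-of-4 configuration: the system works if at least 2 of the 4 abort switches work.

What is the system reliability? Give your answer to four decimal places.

R = Σ_{i=2}^{4} C(4,i) p^i (1−p)^{4−i} with p = 0.82
C(4,2)·0.82^2·0.18^2 = 0.130715
C(4,3)·0.82^3·0.18^1 = 0.396985
C(4,4)·0.82^4·0.18^0 = 0.452122
Sum = 0.9798

0.9798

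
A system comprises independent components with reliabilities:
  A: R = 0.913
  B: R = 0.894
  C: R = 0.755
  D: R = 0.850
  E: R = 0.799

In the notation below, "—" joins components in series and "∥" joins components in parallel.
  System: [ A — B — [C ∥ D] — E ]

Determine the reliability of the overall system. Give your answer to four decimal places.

Parallel (C and D): 1 − (1 − 0.755000)(1 − 0.850000) = 0.963250
Series (A, B, [0.963250], and E): 0.913000 × 0.894000 × 0.963250 × 0.799000 = 0.6282

0.6282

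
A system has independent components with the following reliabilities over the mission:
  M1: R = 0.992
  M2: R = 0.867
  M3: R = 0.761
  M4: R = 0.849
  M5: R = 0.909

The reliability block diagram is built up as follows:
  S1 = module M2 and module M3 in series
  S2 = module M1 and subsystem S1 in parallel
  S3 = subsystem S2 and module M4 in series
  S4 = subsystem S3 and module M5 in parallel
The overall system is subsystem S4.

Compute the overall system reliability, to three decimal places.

Series (M2 and M3): 0.86700 × 0.76100 = 0.65979
Parallel (M1 and [0.65979]): 1 − (1 − 0.99200)(1 − 0.65979) = 0.99728
Series ([0.99728] and M4): 0.99728 × 0.84900 = 0.84669
Parallel ([0.84669] and M5): 1 − (1 − 0.84669)(1 − 0.90900) = 0.986

0.986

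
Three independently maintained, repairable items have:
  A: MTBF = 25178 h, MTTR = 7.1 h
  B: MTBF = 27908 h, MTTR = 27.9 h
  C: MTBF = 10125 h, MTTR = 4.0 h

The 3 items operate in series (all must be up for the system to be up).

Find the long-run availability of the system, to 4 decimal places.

0.9983

A(A) = MTBF/(MTBF+MTTR) = 25178/(25178+7.1) = 0.999718
A(B) = MTBF/(MTBF+MTTR) = 27908/(27908+27.9) = 0.999001
A(C) = MTBF/(MTBF+MTTR) = 10125/(10125+4.0) = 0.999605
Series availability: 0.999718 × 0.999001 × 0.999605 = 0.9983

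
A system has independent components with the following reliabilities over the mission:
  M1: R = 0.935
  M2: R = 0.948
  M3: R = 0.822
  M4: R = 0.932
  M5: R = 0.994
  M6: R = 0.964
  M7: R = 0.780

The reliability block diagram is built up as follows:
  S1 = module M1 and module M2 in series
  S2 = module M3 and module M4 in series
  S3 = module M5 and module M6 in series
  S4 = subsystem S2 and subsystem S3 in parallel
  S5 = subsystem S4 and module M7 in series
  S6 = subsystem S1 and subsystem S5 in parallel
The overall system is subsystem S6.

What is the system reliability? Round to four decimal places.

0.9741

Series (M1 and M2): 0.935000 × 0.948000 = 0.886380
Series (M3 and M4): 0.822000 × 0.932000 = 0.766104
Series (M5 and M6): 0.994000 × 0.964000 = 0.958216
Parallel ([0.766104] and [0.958216]): 1 − (1 − 0.766104)(1 − 0.958216) = 0.990227
Series ([0.990227] and M7): 0.990227 × 0.780000 = 0.772377
Parallel ([0.886380] and [0.772377]): 1 − (1 − 0.886380)(1 − 0.772377) = 0.9741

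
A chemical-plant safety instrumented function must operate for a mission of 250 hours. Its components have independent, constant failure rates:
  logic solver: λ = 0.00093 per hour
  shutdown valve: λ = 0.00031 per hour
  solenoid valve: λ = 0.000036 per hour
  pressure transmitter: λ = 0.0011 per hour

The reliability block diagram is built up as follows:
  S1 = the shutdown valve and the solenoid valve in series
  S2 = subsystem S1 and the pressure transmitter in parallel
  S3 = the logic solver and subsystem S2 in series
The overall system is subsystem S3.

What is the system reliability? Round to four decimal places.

R(logic solver) = exp(−0.00093 × 250) = 0.792550
R(shutdown valve) = exp(−0.00031 × 250) = 0.925427
R(solenoid valve) = exp(−0.000036 × 250) = 0.991040
R(pressure transmitter) = exp(−0.0011 × 250) = 0.759572
Series (shutdown valve and solenoid valve): 0.925427 × 0.991040 = 0.917135
Parallel ([0.917135] and pressure transmitter): 1 − (1 − 0.917135)(1 − 0.759572) = 0.980077
Series (logic solver and [0.980077]): 0.792550 × 0.980077 = 0.7768

0.7768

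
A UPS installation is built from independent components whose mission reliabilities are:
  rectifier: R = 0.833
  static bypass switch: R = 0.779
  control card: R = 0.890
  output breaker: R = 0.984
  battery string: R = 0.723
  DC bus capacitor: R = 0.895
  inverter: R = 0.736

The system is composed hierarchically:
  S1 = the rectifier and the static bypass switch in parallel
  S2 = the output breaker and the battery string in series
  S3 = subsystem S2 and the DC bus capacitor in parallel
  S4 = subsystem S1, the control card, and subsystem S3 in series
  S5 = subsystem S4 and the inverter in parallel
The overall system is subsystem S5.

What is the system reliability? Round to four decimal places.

0.9554

Parallel (rectifier and static bypass switch): 1 − (1 − 0.833000)(1 − 0.779000) = 0.963093
Series (output breaker and battery string): 0.984000 × 0.723000 = 0.711432
Parallel ([0.711432] and DC bus capacitor): 1 − (1 − 0.711432)(1 − 0.895000) = 0.969700
Series ([0.963093], control card, and [0.969700]): 0.963093 × 0.890000 × 0.969700 = 0.831181
Parallel ([0.831181] and inverter): 1 − (1 − 0.831181)(1 − 0.736000) = 0.9554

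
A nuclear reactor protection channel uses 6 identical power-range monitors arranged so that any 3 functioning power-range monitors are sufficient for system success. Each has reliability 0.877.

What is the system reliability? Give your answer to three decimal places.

0.997

R = Σ_{i=3}^{6} C(6,i) p^i (1−p)^{6−i} with p = 0.877
C(6,3)·0.877^3·0.123^3 = 0.02510
C(6,4)·0.877^4·0.123^2 = 0.13425
C(6,5)·0.877^5·0.123^1 = 0.38287
C(6,6)·0.877^6·0.123^0 = 0.45499
Sum = 0.997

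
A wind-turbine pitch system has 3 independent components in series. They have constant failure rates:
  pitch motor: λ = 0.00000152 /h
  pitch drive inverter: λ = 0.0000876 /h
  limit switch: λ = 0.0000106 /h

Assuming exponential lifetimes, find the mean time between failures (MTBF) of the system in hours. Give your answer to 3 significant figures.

10000

Series of exponential components: λ_sys = Σ λ_i
λ_sys = 0.00000152 + 0.0000876 + 0.0000106 = 9.9720e-05 /h
MTBF = 1 / λ_sys = 10000 h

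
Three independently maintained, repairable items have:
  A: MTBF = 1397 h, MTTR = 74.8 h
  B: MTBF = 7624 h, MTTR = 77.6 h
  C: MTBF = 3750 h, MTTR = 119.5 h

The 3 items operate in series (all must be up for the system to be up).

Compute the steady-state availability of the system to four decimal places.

A(A) = MTBF/(MTBF+MTTR) = 1397/(1397+74.8) = 0.949178
A(B) = MTBF/(MTBF+MTTR) = 7624/(7624+77.6) = 0.989924
A(C) = MTBF/(MTBF+MTTR) = 3750/(3750+119.5) = 0.969117
Series availability: 0.949178 × 0.989924 × 0.969117 = 0.9106

0.9106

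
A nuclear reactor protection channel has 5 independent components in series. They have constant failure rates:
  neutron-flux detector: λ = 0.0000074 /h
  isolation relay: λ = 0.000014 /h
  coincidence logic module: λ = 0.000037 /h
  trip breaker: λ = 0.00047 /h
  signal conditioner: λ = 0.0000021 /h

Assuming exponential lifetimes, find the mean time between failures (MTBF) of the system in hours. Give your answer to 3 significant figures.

1890

Series of exponential components: λ_sys = Σ λ_i
λ_sys = 0.0000074 + 0.000014 + 0.000037 + 0.00047 + 0.0000021 = 5.3050e-04 /h
MTBF = 1 / λ_sys = 1890 h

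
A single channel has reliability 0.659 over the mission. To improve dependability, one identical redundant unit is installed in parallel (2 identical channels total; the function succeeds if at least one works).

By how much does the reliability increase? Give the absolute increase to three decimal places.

R_before = 0.659
R_after = 1 − (1 − 0.659)^2 = 0.884
ΔR = 0.884 − 0.659 = 0.225

0.225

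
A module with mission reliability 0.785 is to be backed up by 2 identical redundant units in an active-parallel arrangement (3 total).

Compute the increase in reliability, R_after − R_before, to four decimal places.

0.2051

R_before = 0.785
R_after = 1 − (1 − 0.785)^3 = 0.9901
ΔR = 0.9901 − 0.785 = 0.2051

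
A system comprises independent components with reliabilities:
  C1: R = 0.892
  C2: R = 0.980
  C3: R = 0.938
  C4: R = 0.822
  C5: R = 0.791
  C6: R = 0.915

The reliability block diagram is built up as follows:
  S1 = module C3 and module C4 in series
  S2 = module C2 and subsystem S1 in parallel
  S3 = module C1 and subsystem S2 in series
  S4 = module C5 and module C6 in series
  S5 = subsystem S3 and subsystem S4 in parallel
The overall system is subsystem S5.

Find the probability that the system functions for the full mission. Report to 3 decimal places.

Series (C3 and C4): 0.93800 × 0.82200 = 0.77104
Parallel (C2 and [0.77104]): 1 − (1 − 0.98000)(1 − 0.77104) = 0.99542
Series (C1 and [0.99542]): 0.89200 × 0.99542 = 0.88791
Series (C5 and C6): 0.79100 × 0.91500 = 0.72377
Parallel ([0.88791] and [0.72377]): 1 − (1 − 0.88791)(1 − 0.72377) = 0.969

0.969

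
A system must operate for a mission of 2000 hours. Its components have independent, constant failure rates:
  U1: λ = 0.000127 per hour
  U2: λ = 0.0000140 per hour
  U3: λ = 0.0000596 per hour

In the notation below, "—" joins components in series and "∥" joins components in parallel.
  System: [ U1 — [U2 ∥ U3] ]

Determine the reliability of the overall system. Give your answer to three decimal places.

R(U1) = exp(−0.000127 × 2000) = 0.77569
R(U2) = exp(−0.0000140 × 2000) = 0.97239
R(U3) = exp(−0.0000596 × 2000) = 0.88763
Parallel (U2 and U3): 1 − (1 − 0.97239)(1 − 0.88763) = 0.99690
Series (U1 and [0.99690]): 0.77569 × 0.99690 = 0.773

0.773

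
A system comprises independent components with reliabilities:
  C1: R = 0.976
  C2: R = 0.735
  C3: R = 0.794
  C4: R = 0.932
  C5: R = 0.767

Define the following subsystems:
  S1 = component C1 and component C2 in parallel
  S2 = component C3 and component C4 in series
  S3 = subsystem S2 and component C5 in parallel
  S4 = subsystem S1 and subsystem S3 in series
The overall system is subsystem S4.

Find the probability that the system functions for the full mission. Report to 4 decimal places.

Parallel (C1 and C2): 1 − (1 − 0.976000)(1 − 0.735000) = 0.993640
Series (C3 and C4): 0.794000 × 0.932000 = 0.740008
Parallel ([0.740008] and C5): 1 − (1 − 0.740008)(1 − 0.767000) = 0.939422
Series ([0.993640] and [0.939422]): 0.993640 × 0.939422 = 0.9334

0.9334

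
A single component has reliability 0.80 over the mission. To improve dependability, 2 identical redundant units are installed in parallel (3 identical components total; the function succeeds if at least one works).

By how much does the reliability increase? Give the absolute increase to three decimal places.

R_before = 0.80
R_after = 1 − (1 − 0.80)^3 = 0.992
ΔR = 0.992 − 0.80 = 0.192

0.192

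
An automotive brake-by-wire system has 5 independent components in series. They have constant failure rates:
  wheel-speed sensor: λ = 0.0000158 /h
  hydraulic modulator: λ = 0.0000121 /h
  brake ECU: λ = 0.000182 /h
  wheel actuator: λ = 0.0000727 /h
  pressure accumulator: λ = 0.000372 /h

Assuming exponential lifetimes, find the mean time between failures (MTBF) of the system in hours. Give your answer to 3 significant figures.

Series of exponential components: λ_sys = Σ λ_i
λ_sys = 0.0000158 + 0.0000121 + 0.000182 + 0.0000727 + 0.000372 = 6.5460e-04 /h
MTBF = 1 / λ_sys = 1530 h

1530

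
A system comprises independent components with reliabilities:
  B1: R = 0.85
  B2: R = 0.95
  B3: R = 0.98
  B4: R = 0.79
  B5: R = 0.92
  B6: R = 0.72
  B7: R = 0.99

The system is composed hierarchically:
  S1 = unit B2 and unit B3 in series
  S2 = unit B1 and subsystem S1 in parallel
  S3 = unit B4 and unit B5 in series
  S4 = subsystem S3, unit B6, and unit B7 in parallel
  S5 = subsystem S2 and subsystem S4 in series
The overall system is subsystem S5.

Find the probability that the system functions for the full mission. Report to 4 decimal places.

0.9889

Series (B2 and B3): 0.950000 × 0.980000 = 0.931000
Parallel (B1 and [0.931000]): 1 − (1 − 0.850000)(1 − 0.931000) = 0.989650
Series (B4 and B5): 0.790000 × 0.920000 = 0.726800
Parallel ([0.726800], B6, and B7): 1 − (1 − 0.726800)(1 − 0.720000)(1 − 0.990000) = 0.999235
Series ([0.989650] and [0.999235]): 0.989650 × 0.999235 = 0.9889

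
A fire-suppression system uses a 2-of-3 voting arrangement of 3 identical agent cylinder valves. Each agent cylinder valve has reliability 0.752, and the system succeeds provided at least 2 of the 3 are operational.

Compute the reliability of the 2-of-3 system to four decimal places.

R = Σ_{i=2}^{3} C(3,i) p^i (1−p)^{3−i} with p = 0.752
C(3,2)·0.752^2·0.248^1 = 0.420735
C(3,3)·0.752^3·0.248^0 = 0.425259
Sum = 0.8460

0.8460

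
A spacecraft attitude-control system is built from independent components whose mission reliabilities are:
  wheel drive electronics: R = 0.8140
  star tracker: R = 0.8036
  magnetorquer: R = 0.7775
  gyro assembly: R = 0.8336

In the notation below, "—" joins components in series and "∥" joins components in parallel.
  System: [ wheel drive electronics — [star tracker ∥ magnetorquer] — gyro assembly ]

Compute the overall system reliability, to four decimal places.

0.6489

Parallel (star tracker and magnetorquer): 1 − (1 − 0.803600)(1 − 0.777500) = 0.956301
Series (wheel drive electronics, [0.956301], and gyro assembly): 0.814000 × 0.956301 × 0.833600 = 0.6489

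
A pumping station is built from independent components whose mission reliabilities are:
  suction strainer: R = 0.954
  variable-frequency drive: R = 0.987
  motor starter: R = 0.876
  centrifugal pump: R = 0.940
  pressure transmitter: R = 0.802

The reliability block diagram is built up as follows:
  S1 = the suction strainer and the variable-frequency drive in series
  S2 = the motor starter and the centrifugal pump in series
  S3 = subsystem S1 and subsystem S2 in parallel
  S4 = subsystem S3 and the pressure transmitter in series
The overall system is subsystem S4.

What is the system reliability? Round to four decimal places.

Series (suction strainer and variable-frequency drive): 0.954000 × 0.987000 = 0.941598
Series (motor starter and centrifugal pump): 0.876000 × 0.940000 = 0.823440
Parallel ([0.941598] and [0.823440]): 1 − (1 − 0.941598)(1 − 0.823440) = 0.989689
Series ([0.989689] and pressure transmitter): 0.989689 × 0.802000 = 0.7937

0.7937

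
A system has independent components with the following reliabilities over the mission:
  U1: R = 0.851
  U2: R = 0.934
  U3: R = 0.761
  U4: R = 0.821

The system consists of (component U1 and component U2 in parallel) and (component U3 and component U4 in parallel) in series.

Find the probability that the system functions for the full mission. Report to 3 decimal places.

Parallel (U1 and U2): 1 − (1 − 0.85100)(1 − 0.93400) = 0.99017
Parallel (U3 and U4): 1 − (1 − 0.76100)(1 − 0.82100) = 0.95722
Series ([0.99017] and [0.95722]): 0.99017 × 0.95722 = 0.948

0.948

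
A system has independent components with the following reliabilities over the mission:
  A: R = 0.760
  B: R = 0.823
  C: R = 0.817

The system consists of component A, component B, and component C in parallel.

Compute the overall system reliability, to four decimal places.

Parallel (A, B, and C): 1 − (1 − 0.760000)(1 − 0.823000)(1 − 0.817000) = 0.9922

0.9922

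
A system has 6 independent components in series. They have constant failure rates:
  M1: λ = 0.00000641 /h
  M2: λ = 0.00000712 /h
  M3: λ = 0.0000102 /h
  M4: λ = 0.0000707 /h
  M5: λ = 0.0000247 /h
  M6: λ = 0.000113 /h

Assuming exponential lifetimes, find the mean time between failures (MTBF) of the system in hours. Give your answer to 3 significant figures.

4310

Series of exponential components: λ_sys = Σ λ_i
λ_sys = 0.00000641 + 0.00000712 + 0.0000102 + 0.0000707 + 0.0000247 + 0.000113 = 2.3213e-04 /h
MTBF = 1 / λ_sys = 4310 h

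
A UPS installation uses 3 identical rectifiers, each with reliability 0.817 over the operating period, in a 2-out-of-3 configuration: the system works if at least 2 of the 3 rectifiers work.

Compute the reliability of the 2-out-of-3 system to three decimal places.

R = Σ_{i=2}^{3} C(3,i) p^i (1−p)^{3−i} with p = 0.817
C(3,2)·0.817^2·0.183^1 = 0.36645
C(3,3)·0.817^3·0.183^0 = 0.54534
Sum = 0.912

0.912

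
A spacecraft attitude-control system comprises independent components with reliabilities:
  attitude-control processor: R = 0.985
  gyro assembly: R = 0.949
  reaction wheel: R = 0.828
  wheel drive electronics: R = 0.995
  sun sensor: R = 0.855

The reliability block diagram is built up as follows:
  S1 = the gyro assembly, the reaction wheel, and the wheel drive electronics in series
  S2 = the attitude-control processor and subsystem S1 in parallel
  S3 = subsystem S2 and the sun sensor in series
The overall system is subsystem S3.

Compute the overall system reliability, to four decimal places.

0.8522

Series (gyro assembly, reaction wheel, and wheel drive electronics): 0.949000 × 0.828000 × 0.995000 = 0.781843
Parallel (attitude-control processor and [0.781843]): 1 − (1 − 0.985000)(1 − 0.781843) = 0.996728
Series ([0.996728] and sun sensor): 0.996728 × 0.855000 = 0.8522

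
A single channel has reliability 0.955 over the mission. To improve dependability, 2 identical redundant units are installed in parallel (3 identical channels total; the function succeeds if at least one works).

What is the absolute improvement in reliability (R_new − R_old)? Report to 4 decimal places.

0.0449

R_before = 0.955
R_after = 1 − (1 − 0.955)^3 = 0.9999
ΔR = 0.9999 − 0.955 = 0.0449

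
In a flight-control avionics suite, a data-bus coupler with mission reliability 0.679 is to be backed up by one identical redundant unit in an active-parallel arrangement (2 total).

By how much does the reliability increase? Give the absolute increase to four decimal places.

0.2180

R_before = 0.679
R_after = 1 − (1 − 0.679)^2 = 0.8970
ΔR = 0.8970 − 0.679 = 0.2180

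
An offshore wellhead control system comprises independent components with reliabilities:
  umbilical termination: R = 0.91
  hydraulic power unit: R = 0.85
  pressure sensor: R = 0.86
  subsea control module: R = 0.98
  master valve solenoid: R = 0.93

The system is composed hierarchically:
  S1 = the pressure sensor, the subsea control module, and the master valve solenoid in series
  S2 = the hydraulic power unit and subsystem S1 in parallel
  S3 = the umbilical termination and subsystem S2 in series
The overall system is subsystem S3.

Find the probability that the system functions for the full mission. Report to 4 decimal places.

0.8805

Series (pressure sensor, subsea control module, and master valve solenoid): 0.860000 × 0.980000 × 0.930000 = 0.783804
Parallel (hydraulic power unit and [0.783804]): 1 − (1 − 0.850000)(1 − 0.783804) = 0.967571
Series (umbilical termination and [0.967571]): 0.910000 × 0.967571 = 0.8805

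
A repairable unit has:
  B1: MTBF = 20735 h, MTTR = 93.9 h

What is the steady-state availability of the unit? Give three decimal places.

A(B1) = MTBF/(MTBF+MTTR) = 20735/(20735+93.9) = 0.995

0.995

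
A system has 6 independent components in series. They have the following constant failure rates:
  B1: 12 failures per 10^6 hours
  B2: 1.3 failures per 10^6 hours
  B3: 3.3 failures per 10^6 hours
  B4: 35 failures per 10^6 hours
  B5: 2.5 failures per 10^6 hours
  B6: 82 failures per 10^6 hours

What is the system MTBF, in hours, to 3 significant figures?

7350

Series of exponential components: λ_sys = Σ λ_i
λ_sys = 0.000012 + 0.0000013 + 0.0000033 + 0.000035 + 0.0000025 + 0.000082 = 1.3610e-04 /h
MTBF = 1 / λ_sys = 7350 h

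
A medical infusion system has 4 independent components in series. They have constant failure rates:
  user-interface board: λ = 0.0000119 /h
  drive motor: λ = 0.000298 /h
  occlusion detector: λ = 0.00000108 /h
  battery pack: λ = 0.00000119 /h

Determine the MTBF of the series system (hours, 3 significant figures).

3200

Series of exponential components: λ_sys = Σ λ_i
λ_sys = 0.0000119 + 0.000298 + 0.00000108 + 0.00000119 = 3.1217e-04 /h
MTBF = 1 / λ_sys = 3200 h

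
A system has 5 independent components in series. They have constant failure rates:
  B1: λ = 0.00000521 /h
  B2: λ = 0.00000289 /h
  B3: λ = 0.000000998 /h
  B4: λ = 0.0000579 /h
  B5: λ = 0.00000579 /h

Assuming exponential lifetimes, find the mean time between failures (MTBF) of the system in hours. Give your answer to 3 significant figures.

Series of exponential components: λ_sys = Σ λ_i
λ_sys = 0.00000521 + 0.00000289 + 0.000000998 + 0.0000579 + 0.00000579 = 7.2788e-05 /h
MTBF = 1 / λ_sys = 13700 h

13700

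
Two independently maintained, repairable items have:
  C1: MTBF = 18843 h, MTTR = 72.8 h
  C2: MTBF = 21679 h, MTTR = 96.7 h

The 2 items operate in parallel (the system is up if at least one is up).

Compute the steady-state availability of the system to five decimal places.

0.99998

A(C1) = MTBF/(MTBF+MTTR) = 18843/(18843+72.8) = 0.996151
A(C2) = MTBF/(MTBF+MTTR) = 21679/(21679+96.7) = 0.995559
Parallel availability: 1 − (1 − 0.996151)(1 − 0.995559) = 0.99998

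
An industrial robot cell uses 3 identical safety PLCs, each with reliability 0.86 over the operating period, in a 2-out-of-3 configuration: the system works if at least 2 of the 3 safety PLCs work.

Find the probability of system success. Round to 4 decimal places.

R = Σ_{i=2}^{3} C(3,i) p^i (1−p)^{3−i} with p = 0.86
C(3,2)·0.86^2·0.14^1 = 0.310632
C(3,3)·0.86^3·0.14^0 = 0.636056
Sum = 0.9467

0.9467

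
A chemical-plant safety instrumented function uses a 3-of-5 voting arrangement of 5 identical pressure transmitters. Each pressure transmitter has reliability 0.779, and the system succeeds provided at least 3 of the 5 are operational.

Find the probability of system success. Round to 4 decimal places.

0.9247

R = Σ_{i=3}^{5} C(5,i) p^i (1−p)^{5−i} with p = 0.779
C(5,3)·0.779^3·0.221^2 = 0.230886
C(5,4)·0.779^4·0.221^1 = 0.406923
C(5,5)·0.779^5·0.221^0 = 0.286871
Sum = 0.9247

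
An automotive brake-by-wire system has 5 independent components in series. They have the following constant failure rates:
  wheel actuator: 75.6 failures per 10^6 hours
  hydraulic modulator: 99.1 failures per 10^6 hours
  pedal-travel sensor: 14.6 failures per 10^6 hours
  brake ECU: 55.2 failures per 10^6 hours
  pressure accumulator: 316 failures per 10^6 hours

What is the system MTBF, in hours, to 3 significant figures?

1780

Series of exponential components: λ_sys = Σ λ_i
λ_sys = 0.0000756 + 0.0000991 + 0.0000146 + 0.0000552 + 0.000316 = 5.6050e-04 /h
MTBF = 1 / λ_sys = 1780 h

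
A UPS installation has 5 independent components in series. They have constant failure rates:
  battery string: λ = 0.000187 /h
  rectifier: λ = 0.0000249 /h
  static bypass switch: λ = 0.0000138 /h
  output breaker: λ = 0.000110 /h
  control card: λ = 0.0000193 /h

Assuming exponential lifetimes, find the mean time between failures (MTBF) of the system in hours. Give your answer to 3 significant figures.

Series of exponential components: λ_sys = Σ λ_i
λ_sys = 0.000187 + 0.0000249 + 0.0000138 + 0.000110 + 0.0000193 = 3.5500e-04 /h
MTBF = 1 / λ_sys = 2820 h

2820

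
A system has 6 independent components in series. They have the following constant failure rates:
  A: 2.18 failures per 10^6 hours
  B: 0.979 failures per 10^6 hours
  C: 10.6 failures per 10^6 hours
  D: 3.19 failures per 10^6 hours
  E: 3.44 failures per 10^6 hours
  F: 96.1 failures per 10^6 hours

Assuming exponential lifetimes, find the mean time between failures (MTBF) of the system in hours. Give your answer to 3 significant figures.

8580

Series of exponential components: λ_sys = Σ λ_i
λ_sys = 0.00000218 + 0.000000979 + 0.0000106 + 0.00000319 + 0.00000344 + 0.0000961 = 1.1649e-04 /h
MTBF = 1 / λ_sys = 8580 h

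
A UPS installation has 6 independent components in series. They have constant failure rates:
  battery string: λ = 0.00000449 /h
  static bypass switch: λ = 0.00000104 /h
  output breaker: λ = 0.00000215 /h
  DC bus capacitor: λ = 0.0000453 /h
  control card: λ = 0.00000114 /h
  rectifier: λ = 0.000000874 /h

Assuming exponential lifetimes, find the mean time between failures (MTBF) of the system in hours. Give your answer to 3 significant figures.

Series of exponential components: λ_sys = Σ λ_i
λ_sys = 0.00000449 + 0.00000104 + 0.00000215 + 0.0000453 + 0.00000114 + 0.000000874 = 5.4994e-05 /h
MTBF = 1 / λ_sys = 18200 h

18200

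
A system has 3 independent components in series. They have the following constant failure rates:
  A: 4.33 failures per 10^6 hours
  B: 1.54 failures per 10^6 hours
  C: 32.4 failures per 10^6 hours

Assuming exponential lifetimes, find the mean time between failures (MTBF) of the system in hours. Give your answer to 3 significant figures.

Series of exponential components: λ_sys = Σ λ_i
λ_sys = 0.00000433 + 0.00000154 + 0.0000324 = 3.8270e-05 /h
MTBF = 1 / λ_sys = 26100 h

26100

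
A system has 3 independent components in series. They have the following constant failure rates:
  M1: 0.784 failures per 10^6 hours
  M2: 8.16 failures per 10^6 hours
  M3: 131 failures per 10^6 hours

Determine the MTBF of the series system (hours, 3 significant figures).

Series of exponential components: λ_sys = Σ λ_i
λ_sys = 0.000000784 + 0.00000816 + 0.000131 = 1.3994e-04 /h
MTBF = 1 / λ_sys = 7150 h

7150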